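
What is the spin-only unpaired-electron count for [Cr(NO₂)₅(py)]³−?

Each nitro (N-bound nitrite) is −1; pyridine is neutral; balancing the −3 overall charge requires Cr(II).
Cr sits in group 6, so the d-electron count is 6 − 2 = 4.
The spin state decides the count: Nitro (N-bound nitrite) is a strong-field ligand (high in the spectrochemical series) for a first-row metal, so the complex is low-spin.
An octahedral low-spin d⁴ ion is t₂g⁴e_g⁰, giving 2 unpaired electrons.

2 unpaired electrons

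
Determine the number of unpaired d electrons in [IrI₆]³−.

0

Summing ligand charges against the −3 overall charge gives an oxidation state of +3 for iridium.
Group 9 minus oxidation state 3 gives a d⁶ configuration.
The spin state decides the count: a 5d ion has a large Δₒ and is invariably low-spin.
An octahedral low-spin d⁶ ion is t₂g⁶e_g⁰, giving 0 unpaired electrons.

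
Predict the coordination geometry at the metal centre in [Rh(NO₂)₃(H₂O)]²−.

square planar

Ligand charges: each nitro (N-bound nitrite) is −1; water is neutral. With an overall charge of −2 the rhodium centre must be in the +1 oxidation state.
Group 9 minus oxidation state 1 gives a d⁸ configuration.
With 4 monodentate ligands the coordination number is 4.
A 4d d⁸ ion has a large crystal-field splitting; square planar leaves the high-energy d_{x²−y²} orbital empty and maximises CFSE.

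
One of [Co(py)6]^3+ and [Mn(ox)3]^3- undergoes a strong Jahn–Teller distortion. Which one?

[Co(py)6]^3+: Ligand charges: pyridine is neutral. With an overall charge of +3 the cobalt centre must be in the +3 oxidation state. Co sits in group 9, so the d-electron count is 9 − 3 = 6. Co(III) has an exceptionally large octahedral splitting and is low-spin with essentially every ligand except fluoride. The d⁶ configuration leaves the e_g set evenly filled (or empty) — no strong Jahn–Teller driving force.
[Mn(ox)3]^3-: Each oxalate is −2; balancing the −3 overall charge requires Mn(III). Mn sits in group 7, so the d-electron count is 7 − 3 = 4. Oxalate is a weak-field ligand for a first-row metal, so the complex is high-spin. The t₂g³e_g¹ (high-spin) configuration has an unevenly filled e_g set; the Jahn–Teller theorem predicts a tetragonal distortion (typically axial elongation) to lift the degeneracy.

[Mn(ox)3]^3-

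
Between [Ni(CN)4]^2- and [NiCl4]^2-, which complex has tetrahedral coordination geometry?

For [Ni(CN)4]^2-: Summing ligand charges against the −2 overall charge gives an oxidation state of +2 for nickel. Group 10 minus oxidation state 2 gives a d⁸ configuration. Cyanide is a strong-field ligand (high in the spectrochemical series). A 3d d⁸ ion with strong-field ligands gains enough CFSE to favour square planar over tetrahedral. → square planar.
For [NiCl4]^2-: Each chloride is −1; balancing the −2 overall charge requires Ni(II). Group 10 minus oxidation state 2 gives a d⁸ configuration. Chloride is a weak-field ligand. With weak-field ligands the CFSE gain from square planar is small, so a 3d d⁸ ion takes the sterically preferred tetrahedral geometry. → tetrahedral.

[NiCl4]^2-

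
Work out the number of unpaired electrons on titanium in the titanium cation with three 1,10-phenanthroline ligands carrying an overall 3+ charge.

1 unpaired electron

1,10-phenanthroline is neutral; balancing the +3 overall charge requires Ti(III).
Titanium is a group-4 element; Ti(III) is therefore d¹.
Counting donor atoms: 3×1,10-phenanthroline (bidentate) → 6 donors. Coordination number = 6.
In an octahedral field the d¹ configuration is t₂g¹e_g⁰ (only one arrangement possible), giving 1 unpaired electron.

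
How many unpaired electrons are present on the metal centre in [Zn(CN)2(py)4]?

0

Ligand charges: each cyanide is −1; pyridine is neutral. With an overall charge of 0 the zinc centre must be in the +2 oxidation state.
Zinc is a group-12 element; Zn(II) is therefore d¹⁰.
In an octahedral field the d¹⁰ configuration is t₂g⁶e_g⁴, giving 0 unpaired electrons.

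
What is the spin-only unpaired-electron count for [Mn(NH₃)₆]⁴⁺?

Summing ligand charges against the +4 overall charge gives an oxidation state of +4 for manganese.
Mn sits in group 7, so the d-electron count is 7 − 4 = 3.
In an octahedral field the d³ configuration is t₂g³e_g⁰ (only one arrangement possible), giving 3 unpaired electrons.

3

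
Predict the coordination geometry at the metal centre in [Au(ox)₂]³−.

tetrahedral

Ligand charges: each oxalate is −2. With an overall charge of −3 the gold centre must be in the +1 oxidation state.
Gold is a group-11 element; Au(I) is therefore d¹⁰.
Counting donor atoms: 2×oxalate (bidentate) → 4 donors. Coordination number = 4.
A d¹⁰ ion has no crystal-field stabilisation preference between square planar and tetrahedral, so four ligands adopt the sterically favoured tetrahedral geometry.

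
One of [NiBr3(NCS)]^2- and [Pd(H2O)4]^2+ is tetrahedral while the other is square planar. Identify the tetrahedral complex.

For [NiBr3(NCS)]^2-: Each bromide is −1; each isothiocyanate is −1; balancing the −2 overall charge requires Ni(II). Group 10 minus oxidation state 2 gives a d⁸ configuration. Bromide and isothiocyanate are weak-field ligands. With weak-field ligands the CFSE gain from square planar is small, so a 3d d⁸ ion takes the sterically preferred tetrahedral geometry. → tetrahedral.
For [Pd(H2O)4]^2+: Summing ligand charges against the +2 overall charge gives an oxidation state of +2 for palladium. Pd sits in group 10, so the d-electron count is 10 − 2 = 8. A 4d d⁸ ion has a large crystal-field splitting; square planar leaves the high-energy d_{x²−y²} orbital empty and maximises CFSE. → square planar.

[NiBr3(NCS)]^2-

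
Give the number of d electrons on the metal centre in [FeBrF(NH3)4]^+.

d⁵

Each bromide is −1; each fluoride is −1; ammonia is neutral; balancing the +1 overall charge requires Fe(III).
Fe sits in group 8, so the d-electron count is 8 − 3 = 5.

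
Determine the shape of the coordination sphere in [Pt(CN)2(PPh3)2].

square planar

Summing ligand charges against the 0 overall charge gives an oxidation state of +2 for platinum.
Group 10 minus oxidation state 2 gives a d⁸ configuration.
Coordination number: 4.
A 5d d⁸ ion has a large crystal-field splitting; square planar leaves the high-energy d_{x²−y²} orbital empty and maximises CFSE.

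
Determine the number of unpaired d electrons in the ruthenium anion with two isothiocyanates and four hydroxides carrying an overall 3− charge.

1

Summing ligand charges against the −3 overall charge gives an oxidation state of +3 for ruthenium.
Ruthenium is a group-8 element; Ru(III) is therefore d⁵.
The spin state decides the count: a 4d ion has a large Δₒ and is invariably low-spin.
An octahedral low-spin d⁵ ion is t₂g⁵e_g⁰, giving 1 unpaired electron.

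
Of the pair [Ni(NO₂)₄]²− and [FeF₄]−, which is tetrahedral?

[FeF₄]−

For [Ni(NO₂)₄]²−: Each nitro (N-bound nitrite) is −1; balancing the −2 overall charge requires Ni(II). Group 10 minus oxidation state 2 gives a d⁸ configuration. Nitro (N-bound nitrite) is a strong-field ligand (high in the spectrochemical series). A 3d d⁸ ion with strong-field ligands gains enough CFSE to favour square planar over tetrahedral. → square planar.
For [FeF₄]−: Ligand charges: each fluoride is −1. With an overall charge of −1 the iron centre must be in the +3 oxidation state. Group 8 minus oxidation state 3 gives a d⁵ configuration. A high-spin d⁵ ion has zero CFSE in either geometry, so four ligands adopt the sterically favoured tetrahedral geometry. → tetrahedral.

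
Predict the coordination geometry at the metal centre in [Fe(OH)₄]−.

Each hydroxide is −1; balancing the −1 overall charge requires Fe(III).
Iron is a group-8 element; Fe(III) is therefore d⁵.
With 4 monodentate ligands the coordination number is 4.
Hydroxide is a weak-field ligand.
A high-spin d⁵ ion has zero CFSE in either geometry, so four ligands adopt the sterically favoured tetrahedral geometry.

tetrahedral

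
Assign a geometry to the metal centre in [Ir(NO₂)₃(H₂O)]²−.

Each nitro (N-bound nitrite) is −1; water is neutral; balancing the −2 overall charge requires Ir(I).
Group 9 minus oxidation state 1 gives a d⁸ configuration.
With 4 monodentate ligands the coordination number is 4.
A 5d d⁸ ion has a large crystal-field splitting; square planar leaves the high-energy d_{x²−y²} orbital empty and maximises CFSE.

square planar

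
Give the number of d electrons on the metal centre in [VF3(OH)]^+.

d⁰

Summing ligand charges against the +1 overall charge gives an oxidation state of +5 for vanadium.
Group 5 minus oxidation state 5 gives a d⁰ configuration.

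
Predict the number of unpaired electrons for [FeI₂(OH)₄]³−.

5

Summing ligand charges against the −3 overall charge gives an oxidation state of +3 for iron.
Fe sits in group 8, so the d-electron count is 8 − 3 = 5.
The spin state decides the count: Hydroxide and iodide are weak-field ligands for a first-row metal, so the complex is high-spin.
An octahedral high-spin d⁵ ion is t₂g³e_g², giving 5 unpaired electrons.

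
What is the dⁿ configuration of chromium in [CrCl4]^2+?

Each chloride is −1; balancing the +2 overall charge requires Cr(VI).
Cr sits in group 6, so the d-electron count is 6 − 6 = 0.

d⁰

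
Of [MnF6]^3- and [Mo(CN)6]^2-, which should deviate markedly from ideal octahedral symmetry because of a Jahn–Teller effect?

[MnF6]^3-

[MnF6]^3-: Ligand charges: each fluoride is −1. With an overall charge of −3 the manganese centre must be in the +3 oxidation state. Manganese is a group-7 element; Mn(III) is therefore d⁴. Fluoride is a weak-field ligand for a first-row metal, so the complex is high-spin. The t₂g³e_g¹ (high-spin) configuration has an unevenly filled e_g set; the Jahn–Teller theorem predicts a tetragonal distortion (typically axial elongation) to lift the degeneracy.
[Mo(CN)6]^2-: Ligand charges: each cyanide is −1. With an overall charge of −2 the molybdenum centre must be in the +4 oxidation state. Molybdenum is a group-6 element; Mo(IV) is therefore d². The d² configuration leaves the e_g set evenly filled (or empty) — no strong Jahn–Teller driving force.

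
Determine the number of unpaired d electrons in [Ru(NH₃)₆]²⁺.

Summing ligand charges against the +2 overall charge gives an oxidation state of +2 for ruthenium.
Group 8 minus oxidation state 2 gives a d⁶ configuration.
The spin state decides the count: a 4d ion has a large Δₒ and is invariably low-spin.
An octahedral low-spin d⁶ ion is t₂g⁶e_g⁰, giving 0 unpaired electrons.

0 unpaired electrons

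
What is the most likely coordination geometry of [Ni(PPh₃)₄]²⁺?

Summing ligand charges against the +2 overall charge gives an oxidation state of +2 for nickel.
Nickel is a group-10 element; Ni(II) is therefore d⁸.
With 4 monodentate ligands the coordination number is 4.
Triphenylphosphine is a strong-field ligand (high in the spectrochemical series).
A 3d d⁸ ion with strong-field ligands gains enough CFSE to favour square planar over tetrahedral.

square planar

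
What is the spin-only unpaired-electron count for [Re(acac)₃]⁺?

3 unpaired electrons

Each acetylacetonate is −1; balancing the +1 overall charge requires Re(IV).
Rhenium is a group-7 element; Re(IV) is therefore d³.
Counting donor atoms: 3×acetylacetonate (bidentate) → 6 donors. Coordination number = 6.
In an octahedral field the d³ configuration is t₂g³e_g⁰ (only one arrangement possible), giving 3 unpaired electrons.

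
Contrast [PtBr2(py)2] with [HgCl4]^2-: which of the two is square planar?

For [PtBr2(py)2]: Ligand charges: each bromide is −1; pyridine is neutral. With an overall charge of 0 the platinum centre must be in the +2 oxidation state. Pt sits in group 10, so the d-electron count is 10 − 2 = 8. A 5d d⁸ ion has a large crystal-field splitting; square planar leaves the high-energy d_{x²−y²} orbital empty and maximises CFSE. → square planar.
For [HgCl4]^2-: Each chloride is −1; balancing the −2 overall charge requires Hg(II). Mercury is a group-12 element; Hg(II) is therefore d¹⁰. A d¹⁰ ion has no crystal-field stabilisation preference between square planar and tetrahedral, so four ligands adopt the sterically favoured tetrahedral geometry. → tetrahedral.

[PtBr2(py)2]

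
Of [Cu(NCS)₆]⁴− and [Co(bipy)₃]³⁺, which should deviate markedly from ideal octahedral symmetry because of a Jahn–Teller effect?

[Cu(NCS)₆]⁴−: Each isothiocyanate is −1; balancing the −4 overall charge requires Cu(II). Copper is a group-11 element; Cu(II) is therefore d⁹. The t₂g⁶e_g³ configuration has an unevenly filled e_g set; the Jahn–Teller theorem predicts a tetragonal distortion (typically axial elongation) to lift the degeneracy.
[Co(bipy)₃]³⁺: Summing ligand charges against the +3 overall charge gives an oxidation state of +3 for cobalt. Cobalt is a group-9 element; Co(III) is therefore d⁶. Co(III) has an exceptionally large octahedral splitting and is low-spin with essentially every ligand except fluoride. The d⁶ configuration leaves the e_g set evenly filled (or empty) — no strong Jahn–Teller driving force.

[Cu(NCS)₆]⁴−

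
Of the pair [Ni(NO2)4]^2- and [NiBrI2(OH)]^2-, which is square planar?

For [Ni(NO2)4]^2-: Each nitro (N-bound nitrite) is −1; balancing the −2 overall charge requires Ni(II). Ni sits in group 10, so the d-electron count is 10 − 2 = 8. Nitro (N-bound nitrite) is a strong-field ligand (high in the spectrochemical series). A 3d d⁸ ion with strong-field ligands gains enough CFSE to favour square planar over tetrahedral. → square planar.
For [NiBrI2(OH)]^2-: Summing ligand charges against the −2 overall charge gives an oxidation state of +2 for nickel. Nickel is a group-10 element; Ni(II) is therefore d⁸. Bromide, hydroxide, and iodide are weak-field ligands. With weak-field ligands the CFSE gain from square planar is small, so a 3d d⁸ ion takes the sterically preferred tetrahedral geometry. → tetrahedral.

[Ni(NO2)4]^2-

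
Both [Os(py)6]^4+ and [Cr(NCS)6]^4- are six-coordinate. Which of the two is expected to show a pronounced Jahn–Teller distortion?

[Cr(NCS)6]^4-

[Os(py)6]^4+: Ligand charges: pyridine is neutral. With an overall charge of +4 the osmium centre must be in the +4 oxidation state. Osmium is a group-8 element; Os(IV) is therefore d⁴. A 5d ion has a large Δₒ and is invariably low-spin. The d⁴ configuration leaves the e_g set evenly filled (or empty) — no strong Jahn–Teller driving force.
[Cr(NCS)6]^4-: Ligand charges: each isothiocyanate is −1. With an overall charge of −4 the chromium centre must be in the +2 oxidation state. Chromium is a group-6 element; Cr(II) is therefore d⁴. Isothiocyanate is a weak-field ligand for a first-row metal, so the complex is high-spin. The t₂g³e_g¹ (high-spin) configuration has an unevenly filled e_g set; the Jahn–Teller theorem predicts a tetragonal distortion (typically axial elongation) to lift the degeneracy.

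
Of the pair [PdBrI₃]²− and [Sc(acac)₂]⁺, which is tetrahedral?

[Sc(acac)₂]⁺

For [PdBrI₃]²−: Ligand charges: each bromide is −1; each iodide is −1. With an overall charge of −2 the palladium centre must be in the +2 oxidation state. Palladium is a group-10 element; Pd(II) is therefore d⁸. A 4d d⁸ ion has a large crystal-field splitting; square planar leaves the high-energy d_{x²−y²} orbital empty and maximises CFSE. → square planar.
For [Sc(acac)₂]⁺: Each acetylacetonate is −1; balancing the +1 overall charge requires Sc(III). Scandium is a group-3 element; Sc(III) is therefore d⁰. A d⁰ ion has no crystal-field stabilisation preference between square planar and tetrahedral, so four ligands adopt the sterically favoured tetrahedral geometry. → tetrahedral.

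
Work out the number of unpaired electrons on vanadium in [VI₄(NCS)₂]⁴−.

Each iodide is −1; each isothiocyanate is −1; balancing the −4 overall charge requires V(II).
V sits in group 5, so the d-electron count is 5 − 2 = 3.
In an octahedral field the d³ configuration is t₂g³e_g⁰ (only one arrangement possible), giving 3 unpaired electrons.

3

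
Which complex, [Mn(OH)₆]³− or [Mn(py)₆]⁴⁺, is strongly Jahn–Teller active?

[Mn(OH)₆]³−

[Mn(OH)₆]³−: Summing ligand charges against the −3 overall charge gives an oxidation state of +3 for manganese. Group 7 minus oxidation state 3 gives a d⁴ configuration. Hydroxide is a weak-field ligand for a first-row metal, so the complex is high-spin. The t₂g³e_g¹ (high-spin) configuration has an unevenly filled e_g set; the Jahn–Teller theorem predicts a tetragonal distortion (typically axial elongation) to lift the degeneracy.
[Mn(py)₆]⁴⁺: Pyridine is neutral; balancing the +4 overall charge requires Mn(IV). Manganese is a group-7 element; Mn(IV) is therefore d³. The d³ configuration leaves the e_g set evenly filled (or empty) — no strong Jahn–Teller driving force.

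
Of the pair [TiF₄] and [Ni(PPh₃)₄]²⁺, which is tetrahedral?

For [TiF₄]: Ligand charges: each fluoride is −1. With an overall charge of 0 the titanium centre must be in the +4 oxidation state. Ti sits in group 4, so the d-electron count is 4 − 4 = 0. A d⁰ ion has no crystal-field stabilisation preference between square planar and tetrahedral, so four ligands adopt the sterically favoured tetrahedral geometry. → tetrahedral.
For [Ni(PPh₃)₄]²⁺: Triphenylphosphine is neutral; balancing the +2 overall charge requires Ni(II). Ni sits in group 10, so the d-electron count is 10 − 2 = 8. Triphenylphosphine is a strong-field ligand (high in the spectrochemical series). A 3d d⁸ ion with strong-field ligands gains enough CFSE to favour square planar over tetrahedral. → square planar.

[TiF₄]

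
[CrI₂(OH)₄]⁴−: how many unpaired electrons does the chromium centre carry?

Ligand charges: each iodide is −1; each hydroxide is −1. With an overall charge of −4 the chromium centre must be in the +2 oxidation state.
Cr sits in group 6, so the d-electron count is 6 − 2 = 4.
The spin state decides the count: Hydroxide and iodide are weak-field ligands for a first-row metal, so the complex is high-spin.
An octahedral high-spin d⁴ ion is t₂g³e_g¹, giving 4 unpaired electrons.

4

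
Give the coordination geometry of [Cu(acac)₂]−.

Each acetylacetonate is −1; balancing the −1 overall charge requires Cu(I).
Cu sits in group 11, so the d-electron count is 11 − 1 = 10.
Counting donor atoms: 2×acetylacetonate (bidentate) → 4 donors. Coordination number = 4.
A d¹⁰ ion has no crystal-field stabilisation preference between square planar and tetrahedral, so four ligands adopt the sterically favoured tetrahedral geometry.

tetrahedral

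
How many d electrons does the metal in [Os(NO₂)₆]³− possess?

d5

Summing ligand charges against the −3 overall charge gives an oxidation state of +3 for osmium.
Os sits in group 8, so the d-electron count is 8 − 3 = 5.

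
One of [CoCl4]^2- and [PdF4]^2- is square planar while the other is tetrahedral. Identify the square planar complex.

[PdF4]^2-

For [CoCl4]^2-: Ligand charges: each chloride is −1. With an overall charge of −2 the cobalt centre must be in the +2 oxidation state. Group 9 minus oxidation state 2 gives a d⁷ configuration. For a high-spin 3d d⁷ ion with weak-field ligands the small Δₜ gives little square-planar CFSE advantage, so four ligands adopt the sterically favoured tetrahedral geometry. → tetrahedral.
For [PdF4]^2-: Summing ligand charges against the −2 overall charge gives an oxidation state of +2 for palladium. Group 10 minus oxidation state 2 gives a d⁸ configuration. A 4d d⁸ ion has a large crystal-field splitting; square planar leaves the high-energy d_{x²−y²} orbital empty and maximises CFSE. → square planar.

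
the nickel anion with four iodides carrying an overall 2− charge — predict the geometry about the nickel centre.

Each iodide is −1; balancing the −2 overall charge requires Ni(II).
Ni sits in group 10, so the d-electron count is 10 − 2 = 8.
With 4 monodentate ligands the coordination number is 4.
Iodide is a weak-field ligand.
With weak-field ligands the CFSE gain from square planar is small, so a 3d d⁸ ion takes the sterically preferred tetrahedral geometry.

tetrahedral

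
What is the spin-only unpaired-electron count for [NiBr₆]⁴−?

2 unpaired electrons

Summing ligand charges against the −4 overall charge gives an oxidation state of +2 for nickel.
Ni sits in group 10, so the d-electron count is 10 − 2 = 8.
In an octahedral field the d⁸ configuration is t₂g⁶e_g² (only one arrangement possible), giving 2 unpaired electrons.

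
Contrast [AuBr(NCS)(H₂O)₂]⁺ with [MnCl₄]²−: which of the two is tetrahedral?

[MnCl₄]²−

For [AuBr(NCS)(H₂O)₂]⁺: Each bromide is −1; each isothiocyanate is −1; water is neutral; balancing the +1 overall charge requires Au(III). Au sits in group 11, so the d-electron count is 11 − 3 = 8. A 5d d⁸ ion has a large crystal-field splitting; square planar leaves the high-energy d_{x²−y²} orbital empty and maximises CFSE. → square planar.
For [MnCl₄]²−: Summing ligand charges against the −2 overall charge gives an oxidation state of +2 for manganese. Group 7 minus oxidation state 2 gives a d⁵ configuration. A high-spin d⁵ ion has zero CFSE in either geometry, so four ligands adopt the sterically favoured tetrahedral geometry. → tetrahedral.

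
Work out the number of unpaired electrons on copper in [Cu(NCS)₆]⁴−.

1

Each isothiocyanate is −1; balancing the −4 overall charge requires Cu(II).
Group 11 minus oxidation state 2 gives a d⁹ configuration.
In an octahedral field the d⁹ configuration is t₂g⁶e_g³ (only one arrangement possible), giving 1 unpaired electron.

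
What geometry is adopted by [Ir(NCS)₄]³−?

square planar

Summing ligand charges against the −3 overall charge gives an oxidation state of +1 for iridium.
Iridium is a group-9 element; Ir(I) is therefore d⁸.
Coordination number: 4.
A 5d d⁸ ion has a large crystal-field splitting; square planar leaves the high-energy d_{x²−y²} orbital empty and maximises CFSE.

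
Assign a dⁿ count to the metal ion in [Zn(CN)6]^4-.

Each cyanide is −1; balancing the −4 overall charge requires Zn(II).
Zn sits in group 12, so the d-electron count is 12 − 2 = 10.

d¹⁰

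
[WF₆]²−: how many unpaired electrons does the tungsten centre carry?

Each fluoride is −1; balancing the −2 overall charge requires W(IV).
W sits in group 6, so the d-electron count is 6 − 4 = 2.
In an octahedral field the d² configuration is t₂g²e_g⁰ (only one arrangement possible), giving 2 unpaired electrons.

2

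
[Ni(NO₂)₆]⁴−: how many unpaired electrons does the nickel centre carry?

Summing ligand charges against the −4 overall charge gives an oxidation state of +2 for nickel.
Nickel is a group-10 element; Ni(II) is therefore d⁸.
In an octahedral field the d⁸ configuration is t₂g⁶e_g² (only one arrangement possible), giving 2 unpaired electrons.

2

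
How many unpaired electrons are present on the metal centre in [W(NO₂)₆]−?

Ligand charges: each nitro (N-bound nitrite) is −1. With an overall charge of −1 the tungsten centre must be in the +5 oxidation state.
Tungsten is a group-6 element; W(V) is therefore d¹.
In an octahedral field the d¹ configuration is t₂g¹e_g⁰ (only one arrangement possible), giving 1 unpaired electron.

1 unpaired electron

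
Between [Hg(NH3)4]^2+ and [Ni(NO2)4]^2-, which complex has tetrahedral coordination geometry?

For [Hg(NH3)4]^2+: Ligand charges: ammonia is neutral. With an overall charge of +2 the mercury centre must be in the +2 oxidation state. Group 12 minus oxidation state 2 gives a d¹⁰ configuration. A d¹⁰ ion has no crystal-field stabilisation preference between square planar and tetrahedral, so four ligands adopt the sterically favoured tetrahedral geometry. → tetrahedral.
For [Ni(NO2)4]^2-: Summing ligand charges against the −2 overall charge gives an oxidation state of +2 for nickel. Group 10 minus oxidation state 2 gives a d⁸ configuration. Nitro (N-bound nitrite) is a strong-field ligand (high in the spectrochemical series). A 3d d⁸ ion with strong-field ligands gains enough CFSE to favour square planar over tetrahedral. → square planar.

[Hg(NH3)4]^2+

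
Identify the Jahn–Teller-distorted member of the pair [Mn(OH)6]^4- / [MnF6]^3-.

[MnF6]^3-

[Mn(OH)6]^4-: Summing ligand charges against the −4 overall charge gives an oxidation state of +2 for manganese. Group 7 minus oxidation state 2 gives a d⁵ configuration. Hydroxide is a weak-field ligand for a first-row metal, so the complex is high-spin. The d⁵ configuration leaves the e_g set evenly filled (or empty) — no strong Jahn–Teller driving force.
[MnF6]^3-: Summing ligand charges against the −3 overall charge gives an oxidation state of +3 for manganese. Manganese is a group-7 element; Mn(III) is therefore d⁴. Fluoride is a weak-field ligand for a first-row metal, so the complex is high-spin. The t₂g³e_g¹ (high-spin) configuration has an unevenly filled e_g set; the Jahn–Teller theorem predicts a tetragonal distortion (typically axial elongation) to lift the degeneracy.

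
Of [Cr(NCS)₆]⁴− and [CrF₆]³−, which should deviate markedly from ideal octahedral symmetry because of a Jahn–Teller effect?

[Cr(NCS)₆]⁴−

[Cr(NCS)₆]⁴−: Summing ligand charges against the −4 overall charge gives an oxidation state of +2 for chromium. Cr sits in group 6, so the d-electron count is 6 − 2 = 4. Isothiocyanate is a weak-field ligand for a first-row metal, so the complex is high-spin. The t₂g³e_g¹ (high-spin) configuration has an unevenly filled e_g set; the Jahn–Teller theorem predicts a tetragonal distortion (typically axial elongation) to lift the degeneracy.
[CrF₆]³−: Ligand charges: each fluoride is −1. With an overall charge of −3 the chromium centre must be in the +3 oxidation state. Group 6 minus oxidation state 3 gives a d³ configuration. The d³ configuration leaves the e_g set evenly filled (or empty) — no strong Jahn–Teller driving force.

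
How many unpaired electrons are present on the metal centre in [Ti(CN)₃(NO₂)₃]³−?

1

Each cyanide is −1; each nitro (N-bound nitrite) is −1; balancing the −3 overall charge requires Ti(III).
Ti sits in group 4, so the d-electron count is 4 − 3 = 1.
In an octahedral field the d¹ configuration is t₂g¹e_g⁰ (only one arrangement possible), giving 1 unpaired electron.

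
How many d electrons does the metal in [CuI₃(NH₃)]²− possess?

d¹⁰

Ligand charges: each iodide is −1; ammonia is neutral. With an overall charge of −2 the copper centre must be in the +1 oxidation state.
Cu sits in group 11, so the d-electron count is 11 − 1 = 10.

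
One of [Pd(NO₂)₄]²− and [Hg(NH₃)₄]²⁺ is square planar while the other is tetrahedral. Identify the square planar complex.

[Pd(NO₂)₄]²−

For [Pd(NO₂)₄]²−: Each nitro (N-bound nitrite) is −1; balancing the −2 overall charge requires Pd(II). Palladium is a group-10 element; Pd(II) is therefore d⁸. A 4d d⁸ ion has a large crystal-field splitting; square planar leaves the high-energy d_{x²−y²} orbital empty and maximises CFSE. → square planar.
For [Hg(NH₃)₄]²⁺: Ligand charges: ammonia is neutral. With an overall charge of +2 the mercury centre must be in the +2 oxidation state. Mercury is a group-12 element; Hg(II) is therefore d¹⁰. A d¹⁰ ion has no crystal-field stabilisation preference between square planar and tetrahedral, so four ligands adopt the sterically favoured tetrahedral geometry. → tetrahedral.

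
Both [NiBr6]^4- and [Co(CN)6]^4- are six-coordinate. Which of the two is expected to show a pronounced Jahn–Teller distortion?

[NiBr6]^4-: Each bromide is −1; balancing the −4 overall charge requires Ni(II). Nickel is a group-10 element; Ni(II) is therefore d⁸. The d⁸ configuration leaves the e_g set evenly filled (or empty) — no strong Jahn–Teller driving force.
[Co(CN)6]^4-: Each cyanide is −1; balancing the −4 overall charge requires Co(II). Cobalt is a group-9 element; Co(II) is therefore d⁷. Cyanide is a strong-field ligand (high in the spectrochemical series) for a first-row metal, so the complex is low-spin. The t₂g⁶e_g¹ (low-spin) configuration has an unevenly filled e_g set; the Jahn–Teller theorem predicts a tetragonal distortion (typically axial elongation) to lift the degeneracy.

[Co(CN)6]^4-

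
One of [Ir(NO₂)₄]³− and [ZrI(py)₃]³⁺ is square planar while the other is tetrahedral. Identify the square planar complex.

[Ir(NO₂)₄]³−

For [Ir(NO₂)₄]³−: Ligand charges: each nitro (N-bound nitrite) is −1. With an overall charge of −3 the iridium centre must be in the +1 oxidation state. Group 9 minus oxidation state 1 gives a d⁸ configuration. A 5d d⁸ ion has a large crystal-field splitting; square planar leaves the high-energy d_{x²−y²} orbital empty and maximises CFSE. → square planar.
For [ZrI(py)₃]³⁺: Ligand charges: each iodide is −1; pyridine is neutral. With an overall charge of +3 the zirconium centre must be in the +4 oxidation state. Zirconium is a group-4 element; Zr(IV) is therefore d⁰. A d⁰ ion has no crystal-field stabilisation preference between square planar and tetrahedral, so four ligands adopt the sterically favoured tetrahedral geometry. → tetrahedral.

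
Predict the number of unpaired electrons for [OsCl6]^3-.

1 unpaired electron

Summing ligand charges against the −3 overall charge gives an oxidation state of +3 for osmium.
Osmium is a group-8 element; Os(III) is therefore d⁵.
The spin state decides the count: a 5d ion has a large Δₒ and is invariably low-spin.
An octahedral low-spin d⁵ ion is t₂g⁵e_g⁰, giving 1 unpaired electron.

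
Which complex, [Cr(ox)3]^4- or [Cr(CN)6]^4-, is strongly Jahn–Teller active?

[Cr(ox)3]^4-: Each oxalate is −2; balancing the −4 overall charge requires Cr(II). Chromium is a group-6 element; Cr(II) is therefore d⁴. Oxalate is a weak-field ligand for a first-row metal, so the complex is high-spin. The t₂g³e_g¹ (high-spin) configuration has an unevenly filled e_g set; the Jahn–Teller theorem predicts a tetragonal distortion (typically axial elongation) to lift the degeneracy.
[Cr(CN)6]^4-: Summing ligand charges against the −4 overall charge gives an oxidation state of +2 for chromium. Cr sits in group 6, so the d-electron count is 6 − 2 = 4. Cyanide is a strong-field ligand (high in the spectrochemical series) for a first-row metal, so the complex is low-spin. The d⁴ configuration leaves the e_g set evenly filled (or empty) — no strong Jahn–Teller driving force.

[Cr(ox)3]^4-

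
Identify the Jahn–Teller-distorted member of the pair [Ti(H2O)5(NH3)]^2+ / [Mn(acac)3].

[Ti(H2O)5(NH3)]^2+: Summing ligand charges against the +2 overall charge gives an oxidation state of +2 for titanium. Titanium is a group-4 element; Ti(II) is therefore d². The d² configuration leaves the e_g set evenly filled (or empty) — no strong Jahn–Teller driving force.
[Mn(acac)3]: Ligand charges: each acetylacetonate is −1. With an overall charge of 0 the manganese centre must be in the +3 oxidation state. Manganese is a group-7 element; Mn(III) is therefore d⁴. Acetylacetonate is a weak-field ligand for a first-row metal, so the complex is high-spin. The t₂g³e_g¹ (high-spin) configuration has an unevenly filled e_g set; the Jahn–Teller theorem predicts a tetragonal distortion (typically axial elongation) to lift the degeneracy.

[Mn(acac)3]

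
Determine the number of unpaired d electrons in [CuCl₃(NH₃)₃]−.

1 unpaired electron

Ligand charges: each chloride is −1; ammonia is neutral. With an overall charge of −1 the copper centre must be in the +2 oxidation state.
Copper is a group-11 element; Cu(II) is therefore d⁹.
In an octahedral field the d⁹ configuration is t₂g⁶e_g³ (only one arrangement possible), giving 1 unpaired electron.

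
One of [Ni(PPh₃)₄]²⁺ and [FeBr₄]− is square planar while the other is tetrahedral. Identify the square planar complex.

[Ni(PPh₃)₄]²⁺

For [Ni(PPh₃)₄]²⁺: Triphenylphosphine is neutral; balancing the +2 overall charge requires Ni(II). Nickel is a group-10 element; Ni(II) is therefore d⁸. Triphenylphosphine is a strong-field ligand (high in the spectrochemical series). A 3d d⁸ ion with strong-field ligands gains enough CFSE to favour square planar over tetrahedral. → square planar.
For [FeBr₄]−: Ligand charges: each bromide is −1. With an overall charge of −1 the iron centre must be in the +3 oxidation state. Fe sits in group 8, so the d-electron count is 8 − 3 = 5. A high-spin d⁵ ion has zero CFSE in either geometry, so four ligands adopt the sterically favoured tetrahedral geometry. → tetrahedral.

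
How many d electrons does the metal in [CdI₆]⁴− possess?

Ligand charges: each iodide is −1. With an overall charge of −4 the cadmium centre must be in the +2 oxidation state.
Cadmium is a group-12 element; Cd(II) is therefore d¹⁰.

d¹⁰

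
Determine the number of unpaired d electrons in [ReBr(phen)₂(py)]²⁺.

2 unpaired electrons

Ligand charges: each bromide is −1; 1,10-phenanthroline is neutral; pyridine is neutral. With an overall charge of +2 the rhenium centre must be in the +3 oxidation state.
Rhenium is a group-7 element; Re(III) is therefore d⁴.
Counting donor atoms: 1×bromide (monodentate) → 1 donor; 2×1,10-phenanthroline (bidentate) → 4 donors; 1×pyridine (monodentate) → 1 donor. Coordination number = 6.
The spin state decides the count: a 5d ion has a large Δₒ and is invariably low-spin.
An octahedral low-spin d⁴ ion is t₂g⁴e_g⁰, giving 2 unpaired electrons.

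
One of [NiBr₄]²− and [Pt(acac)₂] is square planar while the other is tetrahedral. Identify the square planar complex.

[Pt(acac)₂]

For [NiBr₄]²−: Summing ligand charges against the −2 overall charge gives an oxidation state of +2 for nickel. Nickel is a group-10 element; Ni(II) is therefore d⁸. Bromide is a weak-field ligand. With weak-field ligands the CFSE gain from square planar is small, so a 3d d⁸ ion takes the sterically preferred tetrahedral geometry. → tetrahedral.
For [Pt(acac)₂]: Summing ligand charges against the 0 overall charge gives an oxidation state of +2 for platinum. Platinum is a group-10 element; Pt(II) is therefore d⁸. A 5d d⁸ ion has a large crystal-field splitting; square planar leaves the high-energy d_{x²−y²} orbital empty and maximises CFSE. → square planar.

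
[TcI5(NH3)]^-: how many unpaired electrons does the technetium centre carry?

Summing ligand charges against the −1 overall charge gives an oxidation state of +4 for technetium.
Tc sits in group 7, so the d-electron count is 7 − 4 = 3.
In an octahedral field the d³ configuration is t₂g³e_g⁰ (only one arrangement possible), giving 3 unpaired electrons.

3 unpaired electrons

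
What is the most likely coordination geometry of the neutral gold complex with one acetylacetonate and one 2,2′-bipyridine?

Ligand charges: each acetylacetonate is −1; 2,2′-bipyridine is neutral. With an overall charge of 0 the gold centre must be in the +1 oxidation state.
Group 11 minus oxidation state 1 gives a d¹⁰ configuration.
Counting donor atoms: 1×acetylacetonate (bidentate) → 2 donors; 1×2,2′-bipyridine (bidentate) → 2 donors. Coordination number = 4.
A d¹⁰ ion has no crystal-field stabilisation preference between square planar and tetrahedral, so four ligands adopt the sterically favoured tetrahedral geometry.

tetrahedral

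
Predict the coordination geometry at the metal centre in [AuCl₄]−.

Each chloride is −1; balancing the −1 overall charge requires Au(III).
Gold is a group-11 element; Au(III) is therefore d⁸.
With 4 monodentate ligands the coordination number is 4.
A 5d d⁸ ion has a large crystal-field splitting; square planar leaves the high-energy d_{x²−y²} orbital empty and maximises CFSE.

square planar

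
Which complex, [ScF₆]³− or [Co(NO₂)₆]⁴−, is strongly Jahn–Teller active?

[Co(NO₂)₆]⁴−

[ScF₆]³−: Each fluoride is −1; balancing the −3 overall charge requires Sc(III). Scandium is a group-3 element; Sc(III) is therefore d⁰. The d⁰ configuration leaves the e_g set evenly filled (or empty) — no strong Jahn–Teller driving force.
[Co(NO₂)₆]⁴−: Ligand charges: each nitro (N-bound nitrite) is −1. With an overall charge of −4 the cobalt centre must be in the +2 oxidation state. Cobalt is a group-9 element; Co(II) is therefore d⁷. Nitro (N-bound nitrite) is a strong-field ligand (high in the spectrochemical series) for a first-row metal, so the complex is low-spin. The t₂g⁶e_g¹ (low-spin) configuration has an unevenly filled e_g set; the Jahn–Teller theorem predicts a tetragonal distortion (typically axial elongation) to lift the degeneracy.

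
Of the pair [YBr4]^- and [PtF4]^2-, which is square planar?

For [YBr4]^-: Each bromide is −1; balancing the −1 overall charge requires Y(III). Yttrium is a group-3 element; Y(III) is therefore d⁰. A d⁰ ion has no crystal-field stabilisation preference between square planar and tetrahedral, so four ligands adopt the sterically favoured tetrahedral geometry. → tetrahedral.
For [PtF4]^2-: Summing ligand charges against the −2 overall charge gives an oxidation state of +2 for platinum. Platinum is a group-10 element; Pt(II) is therefore d⁸. A 5d d⁸ ion has a large crystal-field splitting; square planar leaves the high-energy d_{x²−y²} orbital empty and maximises CFSE. → square planar.

[PtF4]^2-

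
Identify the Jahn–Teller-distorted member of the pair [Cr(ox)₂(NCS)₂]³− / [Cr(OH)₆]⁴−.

[Cr(OH)₆]⁴−

[Cr(ox)₂(NCS)₂]³−: Summing ligand charges against the −3 overall charge gives an oxidation state of +3 for chromium. Cr sits in group 6, so the d-electron count is 6 − 3 = 3. The d³ configuration leaves the e_g set evenly filled (or empty) — no strong Jahn–Teller driving force.
[Cr(OH)₆]⁴−: Ligand charges: each hydroxide is −1. With an overall charge of −4 the chromium centre must be in the +2 oxidation state. Cr sits in group 6, so the d-electron count is 6 − 2 = 4. Hydroxide is a weak-field ligand for a first-row metal, so the complex is high-spin. The t₂g³e_g¹ (high-spin) configuration has an unevenly filled e_g set; the Jahn–Teller theorem predicts a tetragonal distortion (typically axial elongation) to lift the degeneracy.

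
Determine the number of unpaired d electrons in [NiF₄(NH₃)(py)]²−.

Each fluoride is −1; ammonia is neutral; pyridine is neutral; balancing the −2 overall charge requires Ni(II).
Ni sits in group 10, so the d-electron count is 10 − 2 = 8.
In an octahedral field the d⁸ configuration is t₂g⁶e_g² (only one arrangement possible), giving 2 unpaired electrons.

2 unpaired electrons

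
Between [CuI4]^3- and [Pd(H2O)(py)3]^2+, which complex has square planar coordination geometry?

[Pd(H2O)(py)3]^2+

For [CuI4]^3-: Each iodide is −1; balancing the −3 overall charge requires Cu(I). Cu sits in group 11, so the d-electron count is 11 − 1 = 10. A d¹⁰ ion has no crystal-field stabilisation preference between square planar and tetrahedral, so four ligands adopt the sterically favoured tetrahedral geometry. → tetrahedral.
For [Pd(H2O)(py)3]^2+: Ligand charges: water is neutral; pyridine is neutral. With an overall charge of +2 the palladium centre must be in the +2 oxidation state. Pd sits in group 10, so the d-electron count is 10 − 2 = 8. A 4d d⁸ ion has a large crystal-field splitting; square planar leaves the high-energy d_{x²−y²} orbital empty and maximises CFSE. → square planar.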